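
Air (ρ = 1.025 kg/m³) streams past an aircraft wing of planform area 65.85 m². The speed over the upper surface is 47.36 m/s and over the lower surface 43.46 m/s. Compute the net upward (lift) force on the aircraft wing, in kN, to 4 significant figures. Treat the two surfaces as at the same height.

With equal heights on the two surfaces, Bernoulli gives P_lower − P_upper = ½ρ(v_upper² − v_lower²).
ΔP = ½·1.025·(47.36² − 43.46²) = 181.5 Pa.
Lift = ΔP · A = 181.5 × 65.85 = 11950 N.

F = 11.95 kN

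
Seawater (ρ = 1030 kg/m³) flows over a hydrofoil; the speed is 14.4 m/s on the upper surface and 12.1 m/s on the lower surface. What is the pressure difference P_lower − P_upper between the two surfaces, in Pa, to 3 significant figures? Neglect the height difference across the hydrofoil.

With negligible Δh, P + ½ρv² is constant, so P_low − P_up = ½ρ(v_up² − v_low²).
ΔP = ½·1030·(14.4² − 12.1²) = 31400 Pa.

ΔP ≈ 31400 Pa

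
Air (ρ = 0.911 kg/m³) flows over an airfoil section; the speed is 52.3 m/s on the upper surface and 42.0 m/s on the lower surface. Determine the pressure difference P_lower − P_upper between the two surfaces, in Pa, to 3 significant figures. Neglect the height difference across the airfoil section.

ΔP ≈ 442 Pa

Bernoulli (same height): P_lower − P_upper = ½ρ(v_upper² − v_lower²).
ΔP = ½·0.911·(52.3² − 42.0²) = 442 Pa.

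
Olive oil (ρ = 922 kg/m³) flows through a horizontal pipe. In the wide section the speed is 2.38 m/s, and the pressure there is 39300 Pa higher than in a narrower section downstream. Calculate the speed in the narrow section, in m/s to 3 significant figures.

Horizontal Bernoulli: P₁ + ½ρv₁² = P₂ + ½ρv₂², so v₂² = v₁² + 2(P₁ − P₂)/ρ.
v₂ = √(2.38² + 2·39300/922) = √(5.66 + 85.2) = 9.53 m/s.

9.53 m/s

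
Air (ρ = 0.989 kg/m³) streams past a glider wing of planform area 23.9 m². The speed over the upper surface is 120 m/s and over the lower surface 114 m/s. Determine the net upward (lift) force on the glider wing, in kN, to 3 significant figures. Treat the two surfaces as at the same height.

From P + ½ρv² = const at equal height, P_low − P_up = ½ρ(v_up² − v_low²).
ΔP = ½·0.989·(120² − 114²) = 694 Pa.
Lift = ΔP · A = 694 × 23.9 = 16600 N.

16.6 kN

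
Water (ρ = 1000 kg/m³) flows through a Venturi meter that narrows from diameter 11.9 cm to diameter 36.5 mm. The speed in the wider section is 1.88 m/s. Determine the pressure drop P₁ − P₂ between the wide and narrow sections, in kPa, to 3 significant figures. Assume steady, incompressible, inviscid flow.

ΔP ≈ 198 kPa

By continuity, v₂ = v₁·A₁/A₂ = 1.88·(111/10.5) = 20.0 m/s.
With no height change, Bernoulli's equation is P₁ + ½ρv₁² = P₂ + ½ρv₂².
P₁ − P₂ = ½·1000·(20.0² − 1.88²) = ½·1000·396 = 198000 Pa.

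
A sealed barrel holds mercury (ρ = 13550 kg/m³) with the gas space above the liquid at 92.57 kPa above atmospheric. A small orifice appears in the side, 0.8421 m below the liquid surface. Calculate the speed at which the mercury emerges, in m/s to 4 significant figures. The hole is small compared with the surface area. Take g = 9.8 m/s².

v ≈ 5.493 m/s

Take point 1 at the surface (v₁ ≈ 0) and point 2 at the hole (at atmospheric pressure). Bernoulli: P₁ + ρg h = P_atm + ½ρv₂².
With P₁ − P_atm = 92570 Pa, v₂ = √(2gh + 2ΔP/ρ) = √(2·9.8·0.8421 + 2·92570/13550) = 5.493 m/s.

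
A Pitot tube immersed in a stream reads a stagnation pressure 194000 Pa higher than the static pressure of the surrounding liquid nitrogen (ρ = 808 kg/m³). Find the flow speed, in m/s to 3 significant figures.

At the stagnation point the flow is brought to rest, so Bernoulli gives P_stag − P_static = ½ρv².
v = √(2ΔP/ρ) = √(2·194000/808) = 21.9 m/s.

21.9 m/s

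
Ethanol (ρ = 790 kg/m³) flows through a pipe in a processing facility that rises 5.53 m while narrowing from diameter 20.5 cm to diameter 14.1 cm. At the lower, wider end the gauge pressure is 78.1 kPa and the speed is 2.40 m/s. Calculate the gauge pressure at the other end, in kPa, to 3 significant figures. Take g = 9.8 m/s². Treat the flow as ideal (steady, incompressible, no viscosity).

Mass conservation (A₁v₁ = A₂v₂) gives v₂ = 2.40 × 330/156 = 5.07 m/s.
Applying Bernoulli between the two ends and solving for P₂: P₂ = P₁ + ½ρ(v₁² − v₂²) − ρgΔh.
P₂ = 78100 + ½·790·(2.40² − 5.07²) − 790·9.8·(+5.53) = 78100 + (-7890) − (42800) = 27400 Pa.

P₂ = 27.4 kPa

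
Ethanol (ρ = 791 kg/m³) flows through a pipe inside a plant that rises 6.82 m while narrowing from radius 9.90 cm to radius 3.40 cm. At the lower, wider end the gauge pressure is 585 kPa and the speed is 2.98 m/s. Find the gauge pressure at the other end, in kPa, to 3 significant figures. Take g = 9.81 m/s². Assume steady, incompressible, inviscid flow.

P₂ ≈ 283 kPa

Mass conservation (A₁v₁ = A₂v₂) gives v₂ = 2.98 × 308/36.3 = 25.3 m/s.
Energy conservation along the streamline gives P₂ = P₁ − ½ρ(v₂² − v₁²) − ρg(h₂ − h₁).
P₂ = 585000 + ½·791·(2.98² − 25.3²) − 791·9.81·(+6.82) = 585000 + (-249000) − (52900) = 283000 Pa.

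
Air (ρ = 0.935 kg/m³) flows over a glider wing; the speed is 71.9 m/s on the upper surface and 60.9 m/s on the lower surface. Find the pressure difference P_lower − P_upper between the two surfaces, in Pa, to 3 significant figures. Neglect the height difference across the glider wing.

The pressure is lower where the speed is higher: ΔP = ½ρ(v_up² − v_low²).
ΔP = ½·0.935·(71.9² − 60.9²) = 683 Pa.

683 Pa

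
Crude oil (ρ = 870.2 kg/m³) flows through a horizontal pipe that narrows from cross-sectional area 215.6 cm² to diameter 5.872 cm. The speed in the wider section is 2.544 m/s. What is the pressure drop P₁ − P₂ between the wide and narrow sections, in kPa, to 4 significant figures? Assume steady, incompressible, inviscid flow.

The volume flow rate is constant, so v₂ = (A₁/A₂)v₁ = (215.6/27.08)·2.544 = 20.25 m/s.
With no height change, Bernoulli's equation is P₁ + ½ρv₁² = P₂ + ½ρv₂².
P₁ − P₂ = ½·870.2·(20.25² − 2.544²) = ½·870.2·403.7 = 175700 Pa.

ΔP = 175.7 kPa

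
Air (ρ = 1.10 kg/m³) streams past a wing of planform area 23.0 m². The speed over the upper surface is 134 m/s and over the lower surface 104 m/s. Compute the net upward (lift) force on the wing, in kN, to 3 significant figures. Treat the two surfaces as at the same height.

90.3 kN

From P + ½ρv² = const at equal height, P_low − P_up = ½ρ(v_up² − v_low²).
ΔP = ½·1.10·(134² − 104²) = 3930 Pa.
Lift = ΔP · A = 3930 × 23.0 = 90300 N.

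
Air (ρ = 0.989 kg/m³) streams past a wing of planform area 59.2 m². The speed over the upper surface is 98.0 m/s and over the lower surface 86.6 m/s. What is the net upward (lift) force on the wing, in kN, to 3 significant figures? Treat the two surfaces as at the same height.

61.6 kN

The faster flow above has the lower pressure; Bernoulli (same height) gives ΔP = ½ρ(v_up² − v_low²).
ΔP = ½·0.989·(98.0² − 86.6²) = 1040 Pa.
Lift = ΔP · A = 1040 × 59.2 = 61600 N.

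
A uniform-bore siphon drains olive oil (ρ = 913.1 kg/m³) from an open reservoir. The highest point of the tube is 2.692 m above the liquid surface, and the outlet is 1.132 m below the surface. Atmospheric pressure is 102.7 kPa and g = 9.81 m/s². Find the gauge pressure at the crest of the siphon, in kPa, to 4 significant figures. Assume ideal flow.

Bernoulli surface→outlet gives ½v² = g·h_out, so v = √(2·9.81·1.132) = 4.713 m/s.
With constant cross-section the crest speed equals v; applying Bernoulli from the surface up to the crest, P_top = P_atm − ½ρv² − ρg·h_top.
P_top = 102700 − ½·913.1·4.713² − 913.1·9.81·2.692 = 68450 Pa. So P_gauge = P_top − P_atm = -34250 Pa.

P_gauge = -34.25 kPa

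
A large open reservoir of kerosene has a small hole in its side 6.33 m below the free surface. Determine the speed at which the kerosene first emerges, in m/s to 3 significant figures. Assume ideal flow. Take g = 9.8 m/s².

v ≈ 11.1 m/s

With the surface at rest and both surface and jet at atmospheric pressure, Bernoulli gives ρg h = ½ρv², so v = √(2gh) = √(2·9.8·6.33) = 11.1 m/s.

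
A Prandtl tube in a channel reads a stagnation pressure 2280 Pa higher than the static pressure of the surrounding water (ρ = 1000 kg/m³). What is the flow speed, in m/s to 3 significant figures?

v ≈ 2.14 m/s

At the stagnation point the flow is brought to rest, so Bernoulli gives P_stag − P_static = ½ρv².
v = √(2ΔP/ρ) = √(2·2280/1000) = 2.14 m/s.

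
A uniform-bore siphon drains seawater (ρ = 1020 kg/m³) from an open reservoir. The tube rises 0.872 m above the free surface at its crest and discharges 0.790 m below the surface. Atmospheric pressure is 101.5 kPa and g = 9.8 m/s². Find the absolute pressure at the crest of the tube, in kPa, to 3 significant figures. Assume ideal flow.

Bernoulli surface→outlet gives ½v² = g·h_out, so v = √(2·9.8·0.790) = 3.93 m/s.
The bore is uniform, so the speed at the crest is the same v. Bernoulli surface→crest: P_atm = P_top + ½ρv² + ρg·h_top.
P_top = 101500 − ½·1020·3.93² − 1020·9.8·0.872 = 84900 Pa.

84.9 kPa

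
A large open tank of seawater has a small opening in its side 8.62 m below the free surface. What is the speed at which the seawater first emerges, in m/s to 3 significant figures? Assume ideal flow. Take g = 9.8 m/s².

Torricelli's result v = √(2gh) gives v = √(2·9.8·8.62) = 13.0 m/s.

v = 13.0 m/s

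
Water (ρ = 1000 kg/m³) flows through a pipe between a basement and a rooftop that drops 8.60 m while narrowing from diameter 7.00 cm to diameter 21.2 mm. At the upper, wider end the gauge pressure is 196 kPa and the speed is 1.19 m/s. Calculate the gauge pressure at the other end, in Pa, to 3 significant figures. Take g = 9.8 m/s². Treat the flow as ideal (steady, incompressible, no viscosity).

By continuity, v₂ = v₁·A₁/A₂ = 1.19·(38.5/3.53) = 13.0 m/s.
Applying Bernoulli between the two ends and solving for P₂: P₂ = P₁ + ½ρ(v₁² − v₂²) − ρgΔh.
P₂ = 196000 + ½·1000·(1.19² − 13.0²) − 1000·9.8·(−8.60) = 196000 + (-83500) − (-84300) = 197000 Pa.

197000 Pa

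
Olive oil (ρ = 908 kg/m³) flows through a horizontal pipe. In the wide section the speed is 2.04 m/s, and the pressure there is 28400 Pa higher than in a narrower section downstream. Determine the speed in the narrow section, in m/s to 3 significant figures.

v₂ ≈ 8.17 m/s

Horizontal Bernoulli: P₁ + ½ρv₁² = P₂ + ½ρv₂², so v₂² = v₁² + 2(P₁ − P₂)/ρ.
v₂ = √(2.04² + 2·28400/908) = √(4.16 + 62.6) = 8.17 m/s.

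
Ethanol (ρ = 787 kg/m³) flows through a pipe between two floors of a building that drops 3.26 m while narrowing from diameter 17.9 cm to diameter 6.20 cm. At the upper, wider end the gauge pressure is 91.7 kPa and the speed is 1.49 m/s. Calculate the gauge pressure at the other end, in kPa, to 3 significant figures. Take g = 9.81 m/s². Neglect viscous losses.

Continuity gives A₁v₁ = A₂v₂, so v₂ = (252 cm²)/(30.2 cm²) × 1.49 m/s = 12.4 m/s.
Bernoulli: P₁ + ½ρv₁² + ρg h₁ = P₂ + ½ρv₂² + ρg h₂, so P₂ = P₁ + ½ρ(v₁² − v₂²) − ρg(h₂ − h₁).
P₂ = 91700 + ½·787·(1.49² − 12.4²) − 787·9.81·(−3.26) = 91700 + (-59800) − (-25200) = 57000 Pa.

P₂ ≈ 57.0 kPa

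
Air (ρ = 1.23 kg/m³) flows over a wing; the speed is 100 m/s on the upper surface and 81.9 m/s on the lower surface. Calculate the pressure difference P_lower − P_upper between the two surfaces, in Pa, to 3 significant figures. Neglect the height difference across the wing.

Bernoulli (same height): P_lower − P_upper = ½ρ(v_upper² − v_lower²).
ΔP = ½·1.23·(100² − 81.9²) = 2020 Pa.

ΔP = 2020 Pa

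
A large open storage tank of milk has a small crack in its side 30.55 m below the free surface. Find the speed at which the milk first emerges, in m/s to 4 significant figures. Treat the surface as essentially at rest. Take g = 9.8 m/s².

The surface is effectively still and both ends are open, so ½v² = gh and v = √(2·9.8·30.55) = 24.47 m/s.

24.47 m/s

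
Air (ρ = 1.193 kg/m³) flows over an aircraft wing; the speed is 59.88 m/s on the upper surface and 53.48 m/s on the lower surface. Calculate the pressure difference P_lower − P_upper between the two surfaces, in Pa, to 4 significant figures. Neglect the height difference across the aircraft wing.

With negligible Δh, P + ½ρv² is constant, so P_low − P_up = ½ρ(v_up² − v_low²).
ΔP = ½·1.193·(59.88² − 53.48²) = 432.8 Pa.

432.8 Pa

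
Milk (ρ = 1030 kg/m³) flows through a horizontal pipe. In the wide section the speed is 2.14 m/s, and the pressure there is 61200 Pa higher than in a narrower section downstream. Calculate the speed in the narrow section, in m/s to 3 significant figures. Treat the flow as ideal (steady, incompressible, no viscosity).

v₂ ≈ 11.1 m/s

Along the level pipe P + ½ρv² is conserved, hence v₂² = v₁² + 2(P₁ − P₂)/ρ.
v₂ = √(2.14² + 2·61200/1030) = √(4.58 + 119) = 11.1 m/s.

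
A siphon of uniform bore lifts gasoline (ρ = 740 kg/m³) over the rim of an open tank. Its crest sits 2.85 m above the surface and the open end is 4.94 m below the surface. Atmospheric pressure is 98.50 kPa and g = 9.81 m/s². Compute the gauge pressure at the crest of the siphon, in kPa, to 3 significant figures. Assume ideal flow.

P_gauge = -56.6 kPa

Bernoulli surface→outlet gives ½v² = g·h_out, so v = √(2·9.81·4.94) = 9.84 m/s.
Continuity keeps v the same throughout the tube; from surface to crest, P_atm + 0 = P_top + ½ρv² + ρg·h_top.
P_top = 98500 − ½·740·9.84² − 740·9.81·2.85 = 41900 Pa. So P_gauge = P_top − P_atm = -56600 Pa.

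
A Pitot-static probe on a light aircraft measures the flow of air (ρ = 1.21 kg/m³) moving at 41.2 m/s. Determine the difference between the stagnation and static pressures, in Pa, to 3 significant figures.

At the stagnation point the flow is brought to rest, so Bernoulli gives P_stag − P_static = ½ρv².
ΔP = ½·1.21·41.2² = 1030 Pa.

ΔP ≈ 1030 Pa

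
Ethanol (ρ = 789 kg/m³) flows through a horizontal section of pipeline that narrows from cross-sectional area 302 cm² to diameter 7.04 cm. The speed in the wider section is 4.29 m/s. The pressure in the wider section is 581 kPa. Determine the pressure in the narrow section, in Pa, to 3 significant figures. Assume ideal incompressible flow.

P₂ ≈ 151000 Pa

Continuity gives A₁v₁ = A₂v₂, so v₂ = (302 cm²)/(38.9 cm²) × 4.29 m/s = 33.3 m/s.
Bernoulli (h₁ = h₂): P₁ − P₂ = ½ρ(v₂² − v₁²).
P₂ = P₁ − ½ρ(v₂² − v₁²) = 581000 − ½·789·(33.3² − 4.29²) = 581000 − 430000 = 151000 Pa.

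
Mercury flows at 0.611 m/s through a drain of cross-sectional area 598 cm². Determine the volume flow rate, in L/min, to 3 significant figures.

Q = A·v = 0.0598 m² × 0.611 m/s = 0.0365 m³/s.
Converting: 0.0365 m³/s × 60000 = 2190 L/min.

Q ≈ 2190 L/min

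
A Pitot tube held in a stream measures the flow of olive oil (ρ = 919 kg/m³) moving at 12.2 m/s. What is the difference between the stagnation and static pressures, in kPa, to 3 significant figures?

ΔP = 68.4 kPa

At the stagnation point the flow is brought to rest, so Bernoulli gives P_stag − P_static = ½ρv².
ΔP = ½·919·12.2² = 68400 Pa.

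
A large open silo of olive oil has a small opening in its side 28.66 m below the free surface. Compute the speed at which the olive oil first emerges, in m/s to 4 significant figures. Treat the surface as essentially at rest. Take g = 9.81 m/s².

With the surface at rest and both surface and jet at atmospheric pressure, Bernoulli gives ρg h = ½ρv², so v = √(2gh) = √(2·9.81·28.66) = 23.71 m/s.

23.71 m/s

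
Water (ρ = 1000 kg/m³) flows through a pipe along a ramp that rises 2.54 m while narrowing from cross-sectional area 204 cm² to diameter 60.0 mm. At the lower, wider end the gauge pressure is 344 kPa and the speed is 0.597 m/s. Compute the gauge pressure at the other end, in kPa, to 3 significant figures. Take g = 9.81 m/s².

The volume flow rate is constant, so v₂ = (A₁/A₂)v₁ = (204/28.3)·0.597 = 4.31 m/s.
Applying Bernoulli between the two ends and solving for P₂: P₂ = P₁ + ½ρ(v₁² − v₂²) − ρgΔh.
P₂ = 344000 + ½·1000·(0.597² − 4.31²) − 1000·9.81·(+2.54) = 344000 + (-9100) − (24900) = 310000 Pa.

P₂ ≈ 310 kPa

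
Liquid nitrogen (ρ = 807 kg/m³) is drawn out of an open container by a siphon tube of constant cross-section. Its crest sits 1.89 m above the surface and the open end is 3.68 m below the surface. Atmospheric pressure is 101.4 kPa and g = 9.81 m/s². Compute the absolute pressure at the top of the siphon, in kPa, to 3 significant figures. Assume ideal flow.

The outlet speed comes from Torricelli: v = √(2g·3.68) = 8.50 m/s.
With constant cross-section the crest speed equals v; applying Bernoulli from the surface up to the crest, P_top = P_atm − ½ρv² − ρg·h_top.
P_top = 101400 − ½·807·8.50² − 807·9.81·1.89 = 57300 Pa.

P_top ≈ 57.3 kPa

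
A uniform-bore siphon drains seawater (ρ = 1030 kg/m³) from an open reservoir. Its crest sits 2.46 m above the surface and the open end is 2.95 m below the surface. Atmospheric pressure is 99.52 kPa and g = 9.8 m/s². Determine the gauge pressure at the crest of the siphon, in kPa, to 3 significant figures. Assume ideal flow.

-54.6 kPa

Bernoulli surface→outlet gives ½v² = g·h_out, so v = √(2·9.8·2.95) = 7.60 m/s.
Continuity keeps v the same throughout the tube; from surface to crest, P_atm + 0 = P_top + ½ρv² + ρg·h_top.
P_top = 99520 − ½·1030·7.60² − 1030·9.8·2.46 = 44900 Pa. So P_gauge = P_top − P_atm = -54600 Pa.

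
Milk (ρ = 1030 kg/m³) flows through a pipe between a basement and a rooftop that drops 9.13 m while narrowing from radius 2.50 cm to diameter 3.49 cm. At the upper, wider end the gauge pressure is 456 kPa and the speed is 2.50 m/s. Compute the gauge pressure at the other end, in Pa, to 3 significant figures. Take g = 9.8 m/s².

P₂ ≈ 538000 Pa

Mass conservation (A₁v₁ = A₂v₂) gives v₂ = 2.50 × 19.6/9.57 = 5.13 m/s.
Applying Bernoulli between the two ends and solving for P₂: P₂ = P₁ + ½ρ(v₁² − v₂²) − ρgΔh.
P₂ = 456000 + ½·1030·(2.50² − 5.13²) − 1030·9.8·(−9.13) = 456000 + (-10300) − (-92200) = 538000 Pa.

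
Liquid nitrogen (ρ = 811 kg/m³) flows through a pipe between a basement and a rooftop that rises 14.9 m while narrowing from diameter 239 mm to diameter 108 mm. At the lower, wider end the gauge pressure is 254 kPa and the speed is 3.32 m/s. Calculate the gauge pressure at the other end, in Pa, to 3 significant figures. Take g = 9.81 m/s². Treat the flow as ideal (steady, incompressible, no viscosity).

The volume flow rate is constant, so v₂ = (A₁/A₂)v₁ = (449/91.6)·3.32 = 16.3 m/s.
Applying Bernoulli between the two ends and solving for P₂: P₂ = P₁ + ½ρ(v₁² − v₂²) − ρgΔh.
P₂ = 254000 + ½·811·(3.32² − 16.3²) − 811·9.81·(+14.9) = 254000 + (-103000) − (119000) = 32700 Pa.

P₂ ≈ 32700 Pa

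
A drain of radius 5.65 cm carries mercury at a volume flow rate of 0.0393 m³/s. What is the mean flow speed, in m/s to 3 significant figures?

Q = 0.0393 m³/s = 0.0393 m³/s.
v = Q/A = 0.0393 / 0.0100 = 3.92 m/s.

v = 3.92 m/s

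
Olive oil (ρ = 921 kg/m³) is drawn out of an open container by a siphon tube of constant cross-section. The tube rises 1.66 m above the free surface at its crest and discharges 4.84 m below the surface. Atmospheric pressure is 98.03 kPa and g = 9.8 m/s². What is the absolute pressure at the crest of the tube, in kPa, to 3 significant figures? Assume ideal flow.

From the surface to the outlet (both open to atmosphere, surface at rest): v = √(2g·h_out) = √(2·9.8·4.84) = 9.74 m/s.
The bore is uniform, so the speed at the crest is the same v. Bernoulli surface→crest: P_atm = P_top + ½ρv² + ρg·h_top.
P_top = 98030 − ½·921·9.74² − 921·9.8·1.66 = 39400 Pa.

P_top ≈ 39.4 kPa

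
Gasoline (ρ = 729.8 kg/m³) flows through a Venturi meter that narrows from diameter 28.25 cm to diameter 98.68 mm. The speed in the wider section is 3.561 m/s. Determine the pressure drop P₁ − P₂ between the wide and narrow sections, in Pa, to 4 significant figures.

306200 Pa

Continuity gives A₁v₁ = A₂v₂, so v₂ = (626.8 cm²)/(76.48 cm²) × 3.561 m/s = 29.18 m/s.
Bernoulli (h₁ = h₂): P₁ − P₂ = ½ρ(v₂² − v₁²).
P₁ − P₂ = ½·729.8·(29.18² − 3.561²) = ½·729.8·839.0 = 306200 Pa.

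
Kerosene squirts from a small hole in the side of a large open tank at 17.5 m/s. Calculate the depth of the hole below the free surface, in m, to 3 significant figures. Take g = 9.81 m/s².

h ≈ 15.6 m

Inverting v = √(2gh) gives h = v² / 2g.
h = 17.5²/(2·9.81) = 306/19.62 = 15.6 m.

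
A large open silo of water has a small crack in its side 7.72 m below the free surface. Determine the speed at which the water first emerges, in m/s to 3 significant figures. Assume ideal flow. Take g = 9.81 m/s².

With the surface at rest and both surface and jet at atmospheric pressure, Bernoulli gives ρg h = ½ρv², so v = √(2gh) = √(2·9.81·7.72) = 12.3 m/s.

v = 12.3 m/s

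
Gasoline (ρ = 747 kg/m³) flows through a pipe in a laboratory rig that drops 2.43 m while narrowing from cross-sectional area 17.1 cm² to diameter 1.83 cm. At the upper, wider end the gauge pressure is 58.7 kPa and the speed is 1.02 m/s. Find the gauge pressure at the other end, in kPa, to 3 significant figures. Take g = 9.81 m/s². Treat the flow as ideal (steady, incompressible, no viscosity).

The volume flow rate is constant, so v₂ = (A₁/A₂)v₁ = (17.1/2.63)·1.02 = 6.63 m/s.
Bernoulli: P₁ + ½ρv₁² + ρg h₁ = P₂ + ½ρv₂² + ρg h₂, so P₂ = P₁ + ½ρ(v₁² − v₂²) − ρg(h₂ − h₁).
P₂ = 58700 + ½·747·(1.02² − 6.63²) − 747·9.81·(−2.43) = 58700 + (-16000) − (-17800) = 60500 Pa.

P₂ = 60.5 kPa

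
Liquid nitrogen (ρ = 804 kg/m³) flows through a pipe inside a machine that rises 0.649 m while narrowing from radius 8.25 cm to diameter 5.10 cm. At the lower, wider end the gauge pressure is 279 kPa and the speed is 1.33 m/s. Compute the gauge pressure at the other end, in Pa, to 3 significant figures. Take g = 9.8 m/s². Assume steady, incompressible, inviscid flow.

P₂ ≈ 197000 Pa

The volume flow rate is constant, so v₂ = (A₁/A₂)v₁ = (214/20.4)·1.33 = 13.9 m/s.
Energy conservation along the streamline gives P₂ = P₁ − ½ρ(v₂² − v₁²) − ρg(h₂ − h₁).
P₂ = 279000 + ½·804·(1.33² − 13.9²) − 804·9.8·(+0.649) = 279000 + (-77200) − (5110) = 197000 Pa.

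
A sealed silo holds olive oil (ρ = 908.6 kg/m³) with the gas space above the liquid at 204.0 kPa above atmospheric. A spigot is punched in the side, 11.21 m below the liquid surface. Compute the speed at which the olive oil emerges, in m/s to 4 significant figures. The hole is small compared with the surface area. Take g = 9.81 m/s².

Take point 1 at the surface (v₁ ≈ 0) and point 2 at the hole (at atmospheric pressure). Bernoulli: P₁ + ρg h = P_atm + ½ρv₂².
With P₁ − P_atm = 204000 Pa, v₂ = √(2gh + 2ΔP/ρ) = √(2·9.81·11.21 + 2·204000/908.6) = 25.86 m/s.

v ≈ 25.86 m/s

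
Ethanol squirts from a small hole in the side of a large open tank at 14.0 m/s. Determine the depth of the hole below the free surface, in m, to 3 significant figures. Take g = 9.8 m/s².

h ≈ 10.0 m

Inverting v = √(2gh) gives h = v² / 2g.
h = 14.0²/(2·9.8) = 196/19.60 = 10.0 m.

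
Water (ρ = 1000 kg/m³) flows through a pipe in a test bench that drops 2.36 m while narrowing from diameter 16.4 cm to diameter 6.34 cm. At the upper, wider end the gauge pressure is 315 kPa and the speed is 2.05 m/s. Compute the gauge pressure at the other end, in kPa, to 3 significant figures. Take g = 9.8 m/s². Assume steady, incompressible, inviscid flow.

P₂ ≈ 246 kPa

By continuity, v₂ = v₁·A₁/A₂ = 2.05·(211/31.6) = 13.7 m/s.
Bernoulli: P₁ + ½ρv₁² + ρg h₁ = P₂ + ½ρv₂² + ρg h₂, so P₂ = P₁ + ½ρ(v₁² − v₂²) − ρg(h₂ − h₁).
P₂ = 315000 + ½·1000·(2.05² − 13.7²) − 1000·9.8·(−2.36) = 315000 + (-92000) − (-23100) = 246000 Pa.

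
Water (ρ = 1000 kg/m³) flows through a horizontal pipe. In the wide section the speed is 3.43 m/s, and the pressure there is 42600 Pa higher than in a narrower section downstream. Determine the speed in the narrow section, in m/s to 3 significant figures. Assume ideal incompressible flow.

v₂ ≈ 9.85 m/s

Along the level pipe P + ½ρv² is conserved, hence v₂² = v₁² + 2(P₁ − P₂)/ρ.
v₂ = √(3.43² + 2·42600/1000) = √(11.8 + 85.2) = 9.85 m/s.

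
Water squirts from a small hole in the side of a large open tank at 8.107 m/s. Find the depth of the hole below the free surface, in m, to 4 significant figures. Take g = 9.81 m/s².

Inverting v = √(2gh) gives h = v² / 2g.
h = 8.107²/(2·9.81) = 65.72/19.62 = 3.350 m.

3.350 m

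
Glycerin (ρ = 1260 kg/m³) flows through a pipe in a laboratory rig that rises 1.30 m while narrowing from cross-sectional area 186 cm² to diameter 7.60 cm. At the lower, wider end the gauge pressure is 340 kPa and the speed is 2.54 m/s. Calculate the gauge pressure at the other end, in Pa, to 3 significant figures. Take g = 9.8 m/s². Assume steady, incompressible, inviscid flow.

The volume flow rate is constant, so v₂ = (A₁/A₂)v₁ = (186/45.4)·2.54 = 10.4 m/s.
Energy conservation along the streamline gives P₂ = P₁ − ½ρ(v₂² − v₁²) − ρg(h₂ − h₁).
P₂ = 340000 + ½·1260·(2.54² − 10.4²) − 1260·9.8·(+1.30) = 340000 + (-64300) − (16100) = 260000 Pa.

P₂ ≈ 260000 Pa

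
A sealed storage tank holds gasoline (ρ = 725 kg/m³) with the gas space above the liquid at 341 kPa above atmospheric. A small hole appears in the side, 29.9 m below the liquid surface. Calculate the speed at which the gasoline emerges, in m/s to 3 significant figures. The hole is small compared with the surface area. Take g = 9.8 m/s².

v ≈ 39.1 m/s

Take point 1 at the surface (v₁ ≈ 0) and point 2 at the hole (at atmospheric pressure). Bernoulli: P₁ + ρg h = P_atm + ½ρv₂².
With P₁ − P_atm = 341000 Pa, v₂ = √(2gh + 2ΔP/ρ) = √(2·9.8·29.9 + 2·341000/725) = 39.1 m/s.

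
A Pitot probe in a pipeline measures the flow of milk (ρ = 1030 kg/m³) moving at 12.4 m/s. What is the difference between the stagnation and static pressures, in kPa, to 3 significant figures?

Bernoulli between the free stream and the stagnation point: ½ρv² = P_stag − P_static.
ΔP = ½·1030·12.4² = 79200 Pa.

79.2 kPa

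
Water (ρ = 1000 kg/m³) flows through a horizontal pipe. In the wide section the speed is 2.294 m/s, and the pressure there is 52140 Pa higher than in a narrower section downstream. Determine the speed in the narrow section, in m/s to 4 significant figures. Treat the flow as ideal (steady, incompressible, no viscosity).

v₂ = 10.47 m/s

With h₁ = h₂, rearranging Bernoulli gives v₂ = √(v₁² + 2ΔP/ρ).
v₂ = √(2.294² + 2·52140/1000) = √(5.262 + 104.3) = 10.47 m/s.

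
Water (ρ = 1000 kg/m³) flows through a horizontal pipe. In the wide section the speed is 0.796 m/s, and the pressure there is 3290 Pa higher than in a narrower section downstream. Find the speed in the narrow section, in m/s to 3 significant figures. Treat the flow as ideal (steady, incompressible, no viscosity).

Along the level pipe P + ½ρv² is conserved, hence v₂² = v₁² + 2(P₁ − P₂)/ρ.
v₂ = √(0.796² + 2·3290/1000) = √(0.634 + 6.58) = 2.69 m/s.

2.69 m/s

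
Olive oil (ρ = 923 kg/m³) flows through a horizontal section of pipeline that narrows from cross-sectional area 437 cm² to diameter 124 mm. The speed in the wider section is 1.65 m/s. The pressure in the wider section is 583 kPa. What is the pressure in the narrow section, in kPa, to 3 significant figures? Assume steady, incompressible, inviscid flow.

P₂ ≈ 568 kPa

Mass conservation (A₁v₁ = A₂v₂) gives v₂ = 1.65 × 437/121 = 5.97 m/s.
With no height change, Bernoulli's equation is P₁ + ½ρv₁² = P₂ + ½ρv₂².
P₂ = P₁ − ½ρ(v₂² − v₁²) = 583000 − ½·923·(5.97² − 1.65²) = 583000 − 15200 = 568000 Pa.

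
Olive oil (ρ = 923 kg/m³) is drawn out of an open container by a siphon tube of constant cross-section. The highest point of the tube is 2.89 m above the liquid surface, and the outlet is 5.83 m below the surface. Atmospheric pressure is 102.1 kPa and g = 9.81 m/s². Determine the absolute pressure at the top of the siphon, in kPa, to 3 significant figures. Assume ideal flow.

P_top ≈ 23.1 kPa

The outlet speed comes from Torricelli: v = √(2g·5.83) = 10.7 m/s.
Continuity keeps v the same throughout the tube; from surface to crest, P_atm + 0 = P_top + ½ρv² + ρg·h_top.
P_top = 102100 − ½·923·10.7² − 923·9.81·2.89 = 23100 Pa.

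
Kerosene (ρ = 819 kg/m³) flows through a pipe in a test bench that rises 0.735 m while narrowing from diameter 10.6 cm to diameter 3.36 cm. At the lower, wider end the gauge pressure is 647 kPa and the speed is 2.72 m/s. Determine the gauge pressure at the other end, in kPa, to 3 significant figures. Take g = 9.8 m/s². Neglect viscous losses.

Mass conservation (A₁v₁ = A₂v₂) gives v₂ = 2.72 × 88.2/8.87 = 27.1 m/s.
Applying Bernoulli between the two ends and solving for P₂: P₂ = P₁ + ½ρ(v₁² − v₂²) − ρgΔh.
P₂ = 647000 + ½·819·(2.72² − 27.1²) − 819·9.8·(+0.735) = 647000 + (-297000) − (5900) = 344000 Pa.

P₂ ≈ 344 kPa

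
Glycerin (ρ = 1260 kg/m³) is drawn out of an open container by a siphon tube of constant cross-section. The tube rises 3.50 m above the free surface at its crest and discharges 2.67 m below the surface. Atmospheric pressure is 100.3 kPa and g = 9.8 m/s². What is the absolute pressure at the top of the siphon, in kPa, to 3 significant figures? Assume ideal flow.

From the surface to the outlet (both open to atmosphere, surface at rest): v = √(2g·h_out) = √(2·9.8·2.67) = 7.23 m/s.
With constant cross-section the crest speed equals v; applying Bernoulli from the surface up to the crest, P_top = P_atm − ½ρv² − ρg·h_top.
P_top = 100300 − ½·1260·7.23² − 1260·9.8·3.50 = 24100 Pa.

24.1 kPa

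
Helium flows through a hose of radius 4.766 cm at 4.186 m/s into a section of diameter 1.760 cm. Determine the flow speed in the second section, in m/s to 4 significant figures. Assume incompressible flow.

v₂ ≈ 122.8 m/s

The volume flow rate is constant, so v₂ = (A₁/A₂)v₁ = (71.36/2.433)·4.186 = 122.8 m/s.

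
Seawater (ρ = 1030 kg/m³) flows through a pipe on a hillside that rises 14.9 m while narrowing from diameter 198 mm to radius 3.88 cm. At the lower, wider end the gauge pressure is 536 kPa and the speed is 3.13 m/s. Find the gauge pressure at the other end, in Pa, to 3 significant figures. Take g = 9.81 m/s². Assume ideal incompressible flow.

The volume flow rate is constant, so v₂ = (A₁/A₂)v₁ = (308/47.3)·3.13 = 20.4 m/s.
Applying Bernoulli between the two ends and solving for P₂: P₂ = P₁ + ½ρ(v₁² − v₂²) − ρgΔh.
P₂ = 536000 + ½·1030·(3.13² − 20.4²) − 1030·9.81·(+14.9) = 536000 + (-209000) − (151000) = 177000 Pa.

P₂ = 177000 Pa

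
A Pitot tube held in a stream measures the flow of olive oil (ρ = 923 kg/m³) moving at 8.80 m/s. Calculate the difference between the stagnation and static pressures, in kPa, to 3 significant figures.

Bernoulli between the free stream and the stagnation point: ½ρv² = P_stag − P_static.
ΔP = ½·923·8.80² = 35700 Pa.

ΔP ≈ 35.7 kPa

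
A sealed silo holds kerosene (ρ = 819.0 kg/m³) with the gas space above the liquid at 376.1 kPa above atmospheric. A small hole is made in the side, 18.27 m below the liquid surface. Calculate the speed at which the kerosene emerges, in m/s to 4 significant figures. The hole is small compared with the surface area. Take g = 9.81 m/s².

v ≈ 35.73 m/s

Take point 1 at the surface (v₁ ≈ 0) and point 2 at the hole (at atmospheric pressure). Bernoulli: P₁ + ρg h = P_atm + ½ρv₂².
With P₁ − P_atm = 376100 Pa, v₂ = √(2gh + 2ΔP/ρ) = √(2·9.81·18.27 + 2·376100/819.0) = 35.73 m/s.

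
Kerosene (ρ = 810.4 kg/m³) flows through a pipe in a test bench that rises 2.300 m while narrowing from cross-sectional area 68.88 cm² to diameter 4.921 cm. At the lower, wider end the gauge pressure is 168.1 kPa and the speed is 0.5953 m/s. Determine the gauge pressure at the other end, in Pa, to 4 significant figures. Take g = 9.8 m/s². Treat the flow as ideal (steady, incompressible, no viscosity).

P₂ ≈ 148100 Pa

By continuity, v₂ = v₁·A₁/A₂ = 0.5953·(68.88/19.02) = 2.156 m/s.
Energy conservation along the streamline gives P₂ = P₁ − ½ρ(v₂² − v₁²) − ρg(h₂ − h₁).
P₂ = 168100 + ½·810.4·(0.5953² − 2.156²) − 810.4·9.8·(+2.300) = 168100 + (-1740) − (18270) = 148100 Pa.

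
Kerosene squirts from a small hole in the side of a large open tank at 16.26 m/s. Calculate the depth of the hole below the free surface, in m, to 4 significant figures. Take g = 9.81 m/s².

Torricelli: v = √(2gh), so h = v²/(2g).
h = 16.26²/(2·9.81) = 264.4/19.62 = 13.48 m.

h ≈ 13.48 m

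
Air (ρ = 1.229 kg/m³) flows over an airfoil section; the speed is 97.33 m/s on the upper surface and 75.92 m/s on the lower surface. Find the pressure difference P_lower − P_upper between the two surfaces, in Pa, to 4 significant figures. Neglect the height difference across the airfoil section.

ΔP ≈ 2279 Pa

The pressure is lower where the speed is higher: ΔP = ½ρ(v_up² − v_low²).
ΔP = ½·1.229·(97.33² − 75.92²) = 2279 Pa.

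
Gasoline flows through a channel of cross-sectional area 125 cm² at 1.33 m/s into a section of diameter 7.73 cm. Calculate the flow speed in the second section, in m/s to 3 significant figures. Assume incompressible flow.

v₂ ≈ 3.54 m/s

By continuity, v₂ = v₁·A₁/A₂ = 1.33·(125/46.9) = 3.54 m/s.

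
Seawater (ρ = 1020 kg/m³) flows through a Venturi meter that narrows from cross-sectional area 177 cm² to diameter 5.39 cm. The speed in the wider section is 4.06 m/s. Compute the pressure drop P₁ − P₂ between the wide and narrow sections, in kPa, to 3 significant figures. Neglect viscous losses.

ΔP ≈ 497 kPa

Continuity gives A₁v₁ = A₂v₂, so v₂ = (177 cm²)/(22.8 cm²) × 4.06 m/s = 31.5 m/s.
With no height change, Bernoulli's equation is P₁ + ½ρv₁² = P₂ + ½ρv₂².
P₁ − P₂ = ½·1020·(31.5² − 4.06²) = ½·1020·975 = 497000 Pa.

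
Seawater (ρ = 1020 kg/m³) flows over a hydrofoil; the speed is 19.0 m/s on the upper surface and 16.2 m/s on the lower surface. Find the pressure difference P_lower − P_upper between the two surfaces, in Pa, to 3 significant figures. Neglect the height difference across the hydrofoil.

ΔP ≈ 50300 Pa

With negligible Δh, P + ½ρv² is constant, so P_low − P_up = ½ρ(v_up² − v_low²).
ΔP = ½·1020·(19.0² − 16.2²) = 50300 Pa.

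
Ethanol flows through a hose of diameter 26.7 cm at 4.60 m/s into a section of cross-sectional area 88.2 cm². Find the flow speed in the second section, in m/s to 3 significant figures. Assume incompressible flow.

v₂ ≈ 29.2 m/s

Continuity gives A₁v₁ = A₂v₂, so v₂ = (560 cm²)/(88.2 cm²) × 4.60 m/s = 29.2 m/s.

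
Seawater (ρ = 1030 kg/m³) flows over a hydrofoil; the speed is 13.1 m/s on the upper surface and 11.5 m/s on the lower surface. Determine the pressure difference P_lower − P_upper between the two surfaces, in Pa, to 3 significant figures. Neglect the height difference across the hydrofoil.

ΔP ≈ 20300 Pa

With negligible Δh, P + ½ρv² is constant, so P_low − P_up = ½ρ(v_up² − v_low²).
ΔP = ½·1030·(13.1² − 11.5²) = 20300 Pa.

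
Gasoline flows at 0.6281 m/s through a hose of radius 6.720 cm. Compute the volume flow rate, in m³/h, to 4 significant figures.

Q = A·v = 0.01419 m² × 0.6281 m/s = 0.008911 m³/s.
Converting: 0.008911 m³/s × 3600 = 32.08 m³/h.

32.08 m³/h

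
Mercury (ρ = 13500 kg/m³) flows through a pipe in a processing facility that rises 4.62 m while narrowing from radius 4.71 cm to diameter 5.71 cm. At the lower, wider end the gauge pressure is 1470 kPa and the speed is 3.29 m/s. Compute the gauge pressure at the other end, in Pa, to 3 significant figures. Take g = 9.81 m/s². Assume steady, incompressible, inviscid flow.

P₂ ≈ 390000 Pa

Mass conservation (A₁v₁ = A₂v₂) gives v₂ = 3.29 × 69.7/25.6 = 8.95 m/s.
Bernoulli: P₁ + ½ρv₁² + ρg h₁ = P₂ + ½ρv₂² + ρg h₂, so P₂ = P₁ + ½ρ(v₁² − v₂²) − ρg(h₂ − h₁).
P₂ = 1470000 + ½·13500·(3.29² − 8.95²) − 13500·9.81·(+4.62) = 1470000 + (-468000) − (612000) = 390000 Pa.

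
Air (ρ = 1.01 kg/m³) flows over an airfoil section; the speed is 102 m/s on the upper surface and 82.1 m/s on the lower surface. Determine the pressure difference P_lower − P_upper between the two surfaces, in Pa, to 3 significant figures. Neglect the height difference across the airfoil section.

ΔP = 1850 Pa

Bernoulli (same height): P_lower − P_upper = ½ρ(v_upper² − v_lower²).
ΔP = ½·1.01·(102² − 82.1²) = 1850 Pa.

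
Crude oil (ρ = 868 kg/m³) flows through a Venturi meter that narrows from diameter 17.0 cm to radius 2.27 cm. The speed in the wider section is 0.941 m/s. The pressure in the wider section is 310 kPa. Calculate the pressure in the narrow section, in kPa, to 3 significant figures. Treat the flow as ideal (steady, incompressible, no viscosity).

By continuity, v₂ = v₁·A₁/A₂ = 0.941·(227/16.2) = 13.2 m/s.
The pipe is horizontal, so Bernoulli reduces to P₁ + ½ρv₁² = P₂ + ½ρv₂².
P₂ = P₁ − ½ρ(v₂² − v₁²) = 310000 − ½·868·(13.2² − 0.941²) = 310000 − 75200 = 235000 Pa.

P₂ = 235 kPa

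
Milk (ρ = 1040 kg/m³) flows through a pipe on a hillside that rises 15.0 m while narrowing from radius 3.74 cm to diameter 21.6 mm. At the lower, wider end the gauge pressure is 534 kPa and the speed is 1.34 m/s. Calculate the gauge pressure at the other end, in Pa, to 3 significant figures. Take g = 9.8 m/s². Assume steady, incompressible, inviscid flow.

248000 Pa

Mass conservation (A₁v₁ = A₂v₂) gives v₂ = 1.34 × 43.9/3.66 = 16.1 m/s.
Energy conservation along the streamline gives P₂ = P₁ − ½ρ(v₂² − v₁²) − ρg(h₂ − h₁).
P₂ = 534000 + ½·1040·(1.34² − 16.1²) − 1040·9.8·(+15.0) = 534000 + (-133000) − (153000) = 248000 Pa.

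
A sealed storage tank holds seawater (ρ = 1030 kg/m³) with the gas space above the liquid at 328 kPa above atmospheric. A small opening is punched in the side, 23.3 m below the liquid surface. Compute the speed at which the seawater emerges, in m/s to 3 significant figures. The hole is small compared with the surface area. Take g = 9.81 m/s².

v = 33.1 m/s

Take point 1 at the surface (v₁ ≈ 0) and point 2 at the hole (at atmospheric pressure). Bernoulli: P₁ + ρg h = P_atm + ½ρv₂².
With P₁ − P_atm = 328000 Pa, v₂ = √(2gh + 2ΔP/ρ) = √(2·9.81·23.3 + 2·328000/1030) = 33.1 m/s.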